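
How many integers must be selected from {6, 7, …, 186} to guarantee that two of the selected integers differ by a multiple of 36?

Group the integers by remainder mod 36; there are 36 residue classes, each nonempty in this range.
Choosing one from each class (36 integers) avoids any shared remainder.
One more choice must repeat a class, so two differ by a multiple of 36. Hence 36 + 1 = 37.

37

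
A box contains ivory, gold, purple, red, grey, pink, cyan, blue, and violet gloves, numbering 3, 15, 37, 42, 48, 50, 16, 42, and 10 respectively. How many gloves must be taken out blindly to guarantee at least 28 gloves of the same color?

Treat the 9 colors as pigeonholes.
In the worst case we take at most 27 of each color, but all 3 ivory, all 15 gold, all 16 cyan, and all 10 violet (fewer than 27), giving 3 + 15 + 27 + 27 + 27 + 27 + 16 + 27 + 10 = 179.
One more glove then forces some color to 28, so 179 + 1 = 180.

180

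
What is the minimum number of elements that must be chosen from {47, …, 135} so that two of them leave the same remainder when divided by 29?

Use the pigeonhole principle on residue classes: group the integers by remainder mod 29; there are 29 residue classes, each nonempty in this range.
Choosing one from each class (29 integers) avoids any shared remainder.
One more choice must repeat a class, so two differ by a multiple of 29. Hence 29 + 1 = 30.

30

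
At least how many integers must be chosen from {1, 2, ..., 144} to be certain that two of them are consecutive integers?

73

Partition {1, …, 144} into 72 pairs: {1,2}, {3,4}, …, {143,144}.
Choosing 72 integers — say the 72 even numbers 2, 4, …, 144 — takes one from each pair and avoids the property.
Choosing 73 forces two into the same pair by pigeonhole, and those are consecutive. So 73.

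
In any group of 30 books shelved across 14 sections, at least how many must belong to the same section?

If each of the 14 sections held at most 2, the total would be at most 14 × 2 = 28 < 30, a contradiction.
So at least one holds ⌈30/14⌉ = 3.

3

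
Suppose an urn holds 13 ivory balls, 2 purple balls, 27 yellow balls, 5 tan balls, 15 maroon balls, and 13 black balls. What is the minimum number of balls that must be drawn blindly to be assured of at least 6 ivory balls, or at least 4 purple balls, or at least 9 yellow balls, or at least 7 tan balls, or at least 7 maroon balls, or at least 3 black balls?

29

Each of the 6 colors has its own threshold; avoid all of them simultaneously.
The worst case stops just short of every target: 5 ivory, all 2 purple, 8 yellow, all 5 tan, 6 maroon, 2 black — 5 + 2 + 8 + 5 + 6 + 2 = 28 balls.
One more ball must push some color to its target, so 28 + 1 = 29.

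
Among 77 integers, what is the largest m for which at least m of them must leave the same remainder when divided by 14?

If each of the 14 residue classes modulo 14 held at most 5, the total would be at most 14 × 5 = 70 < 77, a contradiction.
So at least one holds ⌈77/14⌉ = 6.

6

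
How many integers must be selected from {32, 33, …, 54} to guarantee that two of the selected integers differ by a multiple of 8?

9

Group the integers by remainder mod 8; there are 8 residue classes, each nonempty in this range.
Choosing one from each class (8 integers) avoids any shared remainder.
One more choice must repeat a class, so two differ by a multiple of 8. Hence 8 + 1 = 9.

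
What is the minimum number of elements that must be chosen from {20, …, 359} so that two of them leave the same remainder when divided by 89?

90

Group the integers by remainder mod 89; there are 89 residue classes, each nonempty in this range.
Choosing one from each class (89 integers) avoids any shared remainder.
One more choice must repeat a class, so two differ by a multiple of 89. Hence 89 + 1 = 90.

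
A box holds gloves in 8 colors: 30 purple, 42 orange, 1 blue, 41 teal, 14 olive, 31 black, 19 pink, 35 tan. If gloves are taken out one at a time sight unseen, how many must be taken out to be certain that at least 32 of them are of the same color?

189

In the worst case we take at most 31 of each color, but all 30 purple, all 1 blue, all 14 olive, and all 19 pink (fewer than 31), giving 30 + 31 + 1 + 31 + 14 + 31 + 19 + 31 = 188.
One more glove then forces some color to 32, so 188 + 1 = 189.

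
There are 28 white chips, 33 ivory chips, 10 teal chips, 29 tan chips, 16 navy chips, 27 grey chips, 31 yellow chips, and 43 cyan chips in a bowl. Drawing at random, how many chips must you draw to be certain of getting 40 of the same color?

214

In the worst case we take at most 39 of each color, but all 28 white, all 33 ivory, all 10 teal, all 29 tan, all 16 navy, all 27 grey, and all 31 yellow (fewer than 39), giving 28 + 33 + 10 + 29 + 16 + 27 + 31 + 39 = 213.
One more chip then forces some color to 40, so 213 + 1 = 214.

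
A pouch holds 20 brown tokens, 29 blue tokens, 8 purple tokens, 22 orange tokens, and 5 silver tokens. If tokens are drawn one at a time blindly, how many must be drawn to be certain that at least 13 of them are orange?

75

The worst case draws every non-orange token first: 20 + 29 + 8 + 5 = 62.
The next 13 draws are then forced to be orange, giving 62 + 13 = 75.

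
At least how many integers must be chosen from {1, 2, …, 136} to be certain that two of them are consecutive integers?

69

Partition {1, …, 136} into 68 pairs: {1,2}, {3,4}, …, {135,136}.
Choosing 68 integers — say the 68 even numbers 2, 4, …, 136 — takes one from each pair and avoids the property.
Choosing 69 forces two into the same pair by pigeonhole, and those are consecutive. So 69.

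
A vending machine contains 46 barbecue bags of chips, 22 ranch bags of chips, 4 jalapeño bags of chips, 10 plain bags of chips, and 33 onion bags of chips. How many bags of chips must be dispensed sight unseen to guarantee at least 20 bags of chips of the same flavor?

In the worst case we take at most 19 of each flavor, but all 4 jalapeño and all 10 plain (fewer than 19), giving 19 + 19 + 4 + 10 + 19 = 71.
One more bag of chips then forces some flavor to 20, so 71 + 1 = 72.

72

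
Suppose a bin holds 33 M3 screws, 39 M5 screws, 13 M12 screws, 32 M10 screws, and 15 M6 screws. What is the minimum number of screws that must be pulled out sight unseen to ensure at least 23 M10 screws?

123

The worst case draws every non-M10 screw first: 33 + 39 + 13 + 15 = 100.
The next 23 draws are then forced to be M10, giving 100 + 23 = 123.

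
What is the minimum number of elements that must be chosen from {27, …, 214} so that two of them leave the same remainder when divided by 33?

34

Group the integers by remainder mod 33; there are 33 residue classes, each nonempty in this range.
Choosing one from each class (33 integers) avoids any shared remainder.
One more choice must repeat a class, so two differ by a multiple of 33. Hence 33 + 1 = 34.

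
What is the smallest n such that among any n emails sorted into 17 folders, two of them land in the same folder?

There are 17 folders acting as pigeonholes.
With 17 emails we could place one in each, avoiding any repeat.
One more forces some class to hold 2, so 17 + 1 = 18.

18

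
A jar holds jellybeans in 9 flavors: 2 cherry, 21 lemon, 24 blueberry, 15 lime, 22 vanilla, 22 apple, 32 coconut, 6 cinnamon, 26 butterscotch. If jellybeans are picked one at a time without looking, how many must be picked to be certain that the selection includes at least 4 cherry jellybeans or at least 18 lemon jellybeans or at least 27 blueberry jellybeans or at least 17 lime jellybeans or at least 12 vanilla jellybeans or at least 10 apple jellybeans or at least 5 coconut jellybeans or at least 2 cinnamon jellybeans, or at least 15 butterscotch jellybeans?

98

The worst case stops just short of every target: all 2 cherry, 17 lemon, all 24 blueberry, all 15 lime, 11 vanilla, 9 apple, 4 coconut, 1 cinnamon, 14 butterscotch — 2 + 17 + 24 + 15 + 11 + 9 + 4 + 1 + 14 = 97 jellybeans.
One more jellybean must push some flavor to its target, so 97 + 1 = 98.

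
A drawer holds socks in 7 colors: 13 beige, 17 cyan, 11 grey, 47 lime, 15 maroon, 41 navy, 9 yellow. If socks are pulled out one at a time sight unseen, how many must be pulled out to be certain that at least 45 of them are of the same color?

151

In the worst case we take at most 44 of each color, but all 13 beige, all 17 cyan, all 11 grey, all 15 maroon, all 41 navy, and all 9 yellow (fewer than 44), giving 13 + 17 + 11 + 44 + 15 + 41 + 9 = 150.
One more sock then forces some color to 45, so 150 + 1 = 151.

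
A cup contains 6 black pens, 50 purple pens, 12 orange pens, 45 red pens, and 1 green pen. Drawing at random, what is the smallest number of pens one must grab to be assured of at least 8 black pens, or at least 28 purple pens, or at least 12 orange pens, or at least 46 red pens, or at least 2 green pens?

91

Each of the 5 ink colors has its own threshold; avoid all of them simultaneously.
The worst case stops just short of every target: all 6 black, 27 purple, 11 orange, 45 red, 1 green — 6 + 27 + 11 + 45 + 1 = 90 pens.
One more pen must push some ink color to its target, so 90 + 1 = 91.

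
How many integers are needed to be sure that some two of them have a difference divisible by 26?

Use the pigeonhole principle on residue classes: two integers differ by a multiple of 26 exactly when they share a remainder mod 26.
There are 26 residue classes mod 26, so 26 integers can all lie in distinct classes.
One more integer must repeat a residue, giving a difference divisible by 26. So n = 26 + 1 = 27.

27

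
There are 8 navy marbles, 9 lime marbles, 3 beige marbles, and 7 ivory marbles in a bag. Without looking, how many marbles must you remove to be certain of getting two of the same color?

Treat the 4 colors as pigeonholes.
The worst case takes 1 marble of each color without reaching 2 of any: 4 × 1 = 4.
The next marble must bring some color to 2, so 4 + 1 = 5.

5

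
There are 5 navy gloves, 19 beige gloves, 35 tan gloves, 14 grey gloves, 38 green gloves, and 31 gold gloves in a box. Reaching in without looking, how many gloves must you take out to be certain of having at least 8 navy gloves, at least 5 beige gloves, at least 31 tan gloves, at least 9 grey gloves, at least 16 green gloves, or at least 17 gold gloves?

79

The worst case stops just short of every target: all 5 navy, 4 beige, 30 tan, 8 grey, 15 green, 16 gold — 5 + 4 + 30 + 8 + 15 + 16 = 78 gloves.
One more glove must push some color to its target, so 78 + 1 = 79.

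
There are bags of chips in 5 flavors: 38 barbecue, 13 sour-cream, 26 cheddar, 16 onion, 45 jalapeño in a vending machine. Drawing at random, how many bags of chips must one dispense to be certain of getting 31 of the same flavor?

116

In the worst case we take at most 30 of each flavor, but all 13 sour-cream, all 26 cheddar, and all 16 onion (fewer than 30), giving 30 + 13 + 26 + 16 + 30 = 115.
One more bag of chips then forces some flavor to 31, so 115 + 1 = 116.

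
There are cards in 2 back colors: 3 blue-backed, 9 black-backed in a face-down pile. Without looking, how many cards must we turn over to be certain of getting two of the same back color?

3

The worst case takes 1 card of each back color without reaching 2 of any: 2 × 1 = 2.
The next card must bring some back color to 2, so 2 + 1 = 3.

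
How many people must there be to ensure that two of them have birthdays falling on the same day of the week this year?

There are 7 days of the week acting as pigeonholes.
With 7 people we could place one in each, avoiding any repeat.
One more forces some class to hold 2, so 7 + 1 = 8.

8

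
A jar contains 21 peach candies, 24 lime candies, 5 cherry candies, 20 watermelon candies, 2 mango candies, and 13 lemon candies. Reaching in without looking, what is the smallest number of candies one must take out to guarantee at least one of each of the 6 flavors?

The hardest flavor to obtain is mango: we could draw every other candy first — 85 − 2 = 83 candies — without a single mango one.
The next draw must be mango, so 83 + 1 = 84.

84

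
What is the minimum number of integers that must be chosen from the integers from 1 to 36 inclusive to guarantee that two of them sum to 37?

Partition {1, …, 36} into 18 pairs: {1,36}, {2,35}, …, {18,19}.
Choosing 18 integers — say the integers 1 through 18 — takes one from each pair and avoids the property.
Choosing 19 forces two into the same pair by pigeonhole, and those sum to 37. So 19.

19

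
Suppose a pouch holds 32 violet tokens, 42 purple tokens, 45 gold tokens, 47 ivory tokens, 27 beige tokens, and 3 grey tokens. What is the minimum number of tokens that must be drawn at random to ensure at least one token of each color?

The hardest color to obtain is grey: we could draw every other token first — 196 − 3 = 193 tokens — without a single grey one.
The next draw must be grey, so 193 + 1 = 194.

194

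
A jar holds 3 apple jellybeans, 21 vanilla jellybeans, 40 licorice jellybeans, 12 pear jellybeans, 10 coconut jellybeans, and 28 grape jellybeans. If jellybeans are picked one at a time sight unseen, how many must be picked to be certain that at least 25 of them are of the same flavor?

In the worst case we take at most 24 of each flavor, but all 3 apple, all 21 vanilla, all 12 pear, and all 10 coconut (fewer than 24), giving 3 + 21 + 24 + 12 + 10 + 24 = 94.
One more jellybean then forces some flavor to 25, so 94 + 1 = 95.

95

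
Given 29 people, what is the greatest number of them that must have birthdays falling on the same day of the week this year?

There are 7 days of the week, which serve as the pigeonholes.
If each of the 7 days of the week held at most 4, the total would be at most 7 × 4 = 28 < 29, a contradiction.
So at least one holds ⌈29/7⌉ = 5.

5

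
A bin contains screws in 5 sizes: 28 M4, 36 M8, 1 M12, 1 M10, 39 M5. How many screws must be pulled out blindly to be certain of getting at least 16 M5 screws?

82

The worst case draws every non-M5 screw first: 28 + 36 + 1 + 1 = 66.
The next 16 draws are then forced to be M5, giving 66 + 16 = 82.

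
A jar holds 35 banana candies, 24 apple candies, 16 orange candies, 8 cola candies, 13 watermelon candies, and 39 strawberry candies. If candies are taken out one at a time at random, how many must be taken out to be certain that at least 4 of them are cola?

131

The worst case draws every non-cola candy first: 35 + 24 + 16 + 13 + 39 = 127.
The next 4 draws are then forced to be cola, giving 127 + 4 = 131.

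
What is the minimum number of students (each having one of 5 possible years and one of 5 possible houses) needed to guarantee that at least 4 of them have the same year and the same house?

76

There are 5 × 5 = 25 (year, house) combinations acting as pigeonholes.
With 25 × 3 = 75 students we could place exactly 3 in each, with no (year, house) pair reaching 4.
One more forces some (year, house) pair to hold 4, so 75 + 1 = 76.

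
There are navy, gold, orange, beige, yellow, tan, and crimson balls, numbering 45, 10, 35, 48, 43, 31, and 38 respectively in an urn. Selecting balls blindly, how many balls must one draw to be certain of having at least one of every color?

241

The hardest color to obtain is gold: we could draw every other ball first — 250 − 10 = 240 balls — without a single gold one.
The next draw must be gold, so 240 + 1 = 241.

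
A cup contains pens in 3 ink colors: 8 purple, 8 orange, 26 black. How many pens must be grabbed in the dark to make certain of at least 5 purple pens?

39

The worst case draws every non-purple pen first: 8 + 26 = 34.
The next 5 draws are then forced to be purple, giving 34 + 5 = 39.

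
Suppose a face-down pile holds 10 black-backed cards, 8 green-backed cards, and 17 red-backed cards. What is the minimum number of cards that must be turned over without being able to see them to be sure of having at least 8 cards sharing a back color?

Treat the 3 back colors as pigeonholes.
The worst case takes 7 cards of each back color without reaching 8 of any: 3 × 7 = 21.
The next card must bring some back color to 8, so 21 + 1 = 22.

22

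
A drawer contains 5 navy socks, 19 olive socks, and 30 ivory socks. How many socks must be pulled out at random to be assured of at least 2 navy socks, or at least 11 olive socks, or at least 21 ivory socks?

Each of the 3 colors has its own threshold; avoid all of them simultaneously.
The worst case stops just short of every target: 1 navy, 10 olive, 20 ivory — 1 + 10 + 20 = 31 socks.
One more sock must push some color to its target, so 31 + 1 = 32.

32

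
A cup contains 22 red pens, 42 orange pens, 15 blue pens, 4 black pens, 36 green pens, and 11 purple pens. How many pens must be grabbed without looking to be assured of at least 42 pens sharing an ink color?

In the worst case we take at most 41 of each ink color, but all 22 red, all 15 blue, all 4 black, all 36 green, and all 11 purple (fewer than 41), giving 22 + 41 + 15 + 4 + 36 + 11 = 129.
One more pen then forces some ink color to 42, so 129 + 1 = 130.

130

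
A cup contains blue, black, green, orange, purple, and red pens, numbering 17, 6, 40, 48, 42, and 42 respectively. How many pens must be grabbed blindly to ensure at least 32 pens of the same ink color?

Treat the 6 ink colors as pigeonholes.
In the worst case we take at most 31 of each ink color, but all 17 blue and all 6 black (fewer than 31), giving 17 + 6 + 31 + 31 + 31 + 31 = 147.
One more pen then forces some ink color to 32, so 147 + 1 = 148.

148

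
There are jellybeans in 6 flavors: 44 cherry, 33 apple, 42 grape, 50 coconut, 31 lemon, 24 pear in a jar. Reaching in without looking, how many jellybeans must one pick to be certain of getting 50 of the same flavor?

Treat the 6 flavors as pigeonholes.
In the worst case we take at most 49 of each flavor, but all 44 cherry, all 33 apple, all 42 grape, all 31 lemon, and all 24 pear (fewer than 49), giving 44 + 33 + 42 + 49 + 31 + 24 = 223.
One more jellybean then forces some flavor to 50, so 223 + 1 = 224.

224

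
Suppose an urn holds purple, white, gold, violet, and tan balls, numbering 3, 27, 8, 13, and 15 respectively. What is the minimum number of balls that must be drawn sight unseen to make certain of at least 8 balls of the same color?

32

In the worst case we take at most 7 of each color, but all 3 purple (fewer than 7), giving 3 + 7 + 7 + 7 + 7 = 31.
One more ball then forces some color to 8, so 31 + 1 = 32.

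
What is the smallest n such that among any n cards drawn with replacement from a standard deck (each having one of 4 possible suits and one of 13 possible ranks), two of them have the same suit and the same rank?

53

There are 4 × 13 = 52 (suit, rank) combinations acting as pigeonholes.
With 52 cards drawn with replacement from a standard deck we could place one in each, avoiding any repeat.
One more forces some (suit, rank) pair to hold 2, so 52 + 1 = 53.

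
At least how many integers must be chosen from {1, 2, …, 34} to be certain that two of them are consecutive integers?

Partition {1, …, 34} into 17 pairs: {1,2}, {3,4}, …, {33,34}.
Choosing 17 integers — say the 17 even numbers 2, 4, …, 34 — takes one from each pair and avoids the property.
Choosing 18 forces two into the same pair by pigeonhole, and those are consecutive. So 18.

18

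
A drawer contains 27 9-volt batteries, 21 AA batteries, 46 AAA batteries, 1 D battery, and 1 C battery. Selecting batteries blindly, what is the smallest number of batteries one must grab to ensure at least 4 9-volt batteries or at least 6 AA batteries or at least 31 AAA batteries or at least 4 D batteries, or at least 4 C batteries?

The worst case stops just short of every target: 3 9-volt, 5 AA, 30 AAA, all 1 D, all 1 C — 3 + 5 + 30 + 1 + 1 = 40 batteries.
One more battery must push some type to its target, so 40 + 1 = 41.

41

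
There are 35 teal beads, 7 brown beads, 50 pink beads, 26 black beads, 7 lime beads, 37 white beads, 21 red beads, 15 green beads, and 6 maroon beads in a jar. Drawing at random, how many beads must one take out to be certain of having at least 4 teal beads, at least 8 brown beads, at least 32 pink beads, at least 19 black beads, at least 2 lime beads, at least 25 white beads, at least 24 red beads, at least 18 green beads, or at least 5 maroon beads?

125

Each of the 9 colors has its own threshold; avoid all of them simultaneously.
The worst case stops just short of every target: 3 teal, 7 brown, 31 pink, 18 black, 1 lime, 24 white, all 21 red, all 15 green, 4 maroon — 3 + 7 + 31 + 18 + 1 + 24 + 21 + 15 + 4 = 124 beads.
One more bead must push some color to its target, so 124 + 1 = 125.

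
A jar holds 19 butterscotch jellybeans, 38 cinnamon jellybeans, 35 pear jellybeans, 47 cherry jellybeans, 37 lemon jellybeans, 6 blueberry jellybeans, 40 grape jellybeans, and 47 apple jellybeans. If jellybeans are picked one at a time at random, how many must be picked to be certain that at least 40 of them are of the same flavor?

Treat the 8 flavors as pigeonholes.
In the worst case we take at most 39 of each flavor, but all 19 butterscotch, all 38 cinnamon, all 35 pear, all 37 lemon, and all 6 blueberry (fewer than 39), giving 19 + 38 + 35 + 39 + 37 + 6 + 39 + 39 = 252.
One more jellybean then forces some flavor to 40, so 252 + 1 = 253.

253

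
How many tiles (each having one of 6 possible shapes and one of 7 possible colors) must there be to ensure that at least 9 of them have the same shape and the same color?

337

There are 6 × 7 = 42 (shape, color) combinations acting as pigeonholes.
With 42 × 8 = 336 tiles we could place exactly 8 in each, with no (shape, color) pair reaching 9.
One more forces some (shape, color) pair to hold 9, so 336 + 1 = 337.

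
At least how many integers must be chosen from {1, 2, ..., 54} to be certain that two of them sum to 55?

Partition {1, …, 54} into 27 pairs: {1,54}, {2,53}, …, {27,28}.
Choosing 27 integers — say the integers 1 through 27 — takes one from each pair and avoids the property.
Choosing 28 forces two into the same pair by pigeonhole, and those sum to 55. So 28.

28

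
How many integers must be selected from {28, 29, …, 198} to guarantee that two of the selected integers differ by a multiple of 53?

54

Group the integers by remainder mod 53; there are 53 residue classes, each nonempty in this range.
Choosing one from each class (53 integers) avoids any shared remainder.
One more choice must repeat a class, so two differ by a multiple of 53. Hence 53 + 1 = 54.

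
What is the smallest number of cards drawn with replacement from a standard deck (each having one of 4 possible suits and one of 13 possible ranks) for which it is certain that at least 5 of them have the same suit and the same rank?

There are 4 × 13 = 52 (suit, rank) combinations acting as pigeonholes.
With 52 × 4 = 208 cards drawn with replacement from a standard deck we could place exactly 4 in each, with no (suit, rank) pair reaching 5.
One more forces some (suit, rank) pair to hold 5, so 208 + 1 = 209.

209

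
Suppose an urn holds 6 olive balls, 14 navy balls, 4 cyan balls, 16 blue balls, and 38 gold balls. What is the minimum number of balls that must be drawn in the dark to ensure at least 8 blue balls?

70

To avoid blue balls as long as possible, exhaust the other 4 colors first.
The worst case draws every non-blue ball first: 6 + 14 + 4 + 38 = 62.
The next 8 draws are then forced to be blue, giving 62 + 8 = 70.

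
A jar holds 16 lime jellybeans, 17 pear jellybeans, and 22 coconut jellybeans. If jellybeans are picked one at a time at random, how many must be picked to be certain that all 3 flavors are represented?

The hardest flavor to obtain is lime: we could draw every other jellybean first — 55 − 16 = 39 jellybeans — without a single lime one.
The next draw must be lime, so 39 + 1 = 40.

40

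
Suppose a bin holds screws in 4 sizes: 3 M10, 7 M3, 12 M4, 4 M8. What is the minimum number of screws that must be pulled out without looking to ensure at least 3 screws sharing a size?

9

The worst case takes 2 screws of each size without reaching 3 of any: 4 × 2 = 8.
The next screw must bring some size to 3, so 8 + 1 = 9.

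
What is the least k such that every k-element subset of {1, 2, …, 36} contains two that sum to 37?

19

Partition {1, …, 36} into 18 pairs: {1,36}, {2,35}, …, {18,19}.
Choosing 18 integers — say the integers 1 through 18 — takes one from each pair and avoids the property.
Choosing 19 forces two into the same pair by pigeonhole, and those sum to 37. So 19.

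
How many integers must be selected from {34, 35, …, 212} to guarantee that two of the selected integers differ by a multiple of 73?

Use the pigeonhole principle on residue classes: group the integers by remainder mod 73; there are 73 residue classes, each nonempty in this range.
Choosing one from each class (73 integers) avoids any shared remainder.
One more choice must repeat a class, so two differ by a multiple of 73. Hence 73 + 1 = 74.

74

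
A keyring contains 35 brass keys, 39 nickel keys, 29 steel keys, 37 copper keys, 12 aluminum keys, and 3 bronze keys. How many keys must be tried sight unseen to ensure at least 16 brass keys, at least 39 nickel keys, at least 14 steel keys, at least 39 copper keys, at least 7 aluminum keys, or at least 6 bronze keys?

The worst case stops just short of every target: 15 brass, 38 nickel, 13 steel, all 37 copper, 6 aluminum, all 3 bronze — 15 + 38 + 13 + 37 + 6 + 3 = 112 keys.
One more key must push some type to its target, so 112 + 1 = 113.

113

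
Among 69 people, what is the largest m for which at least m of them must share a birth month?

6

There are 12 months of the year, which serve as the pigeonholes.
If each of the 12 months of the year held at most 5, the total would be at most 12 × 5 = 60 < 69, a contradiction.
So at least one holds ⌈69/12⌉ = 6.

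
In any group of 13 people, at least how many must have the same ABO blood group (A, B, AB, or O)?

There are 4 ABO blood groups, which serve as the pigeonholes.
If each of the 4 ABO blood groups held at most 3, the total would be at most 4 × 3 = 12 < 13, a contradiction.
So at least one holds ⌈13/4⌉ = 4.

4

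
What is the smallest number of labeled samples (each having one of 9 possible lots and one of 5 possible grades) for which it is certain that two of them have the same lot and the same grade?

There are 9 × 5 = 45 (lot, grade) combinations acting as pigeonholes.
With 45 labeled samples we could place one in each, avoiding any repeat.
One more forces some (lot, grade) pair to hold 2, so 45 + 1 = 46.

46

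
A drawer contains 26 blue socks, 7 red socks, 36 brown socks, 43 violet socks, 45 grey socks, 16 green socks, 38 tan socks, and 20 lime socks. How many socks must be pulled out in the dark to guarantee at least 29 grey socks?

The worst case draws every non-grey sock first: 26 + 7 + 36 + 43 + 16 + 38 + 20 = 186.
The next 29 draws are then forced to be grey, giving 186 + 29 = 215.

215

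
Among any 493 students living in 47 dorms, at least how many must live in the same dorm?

11

The 493 students fall into 47 dorms.
If each of the 47 dorms held at most 10, the total would be at most 47 × 10 = 470 < 493, a contradiction.
So at least one holds ⌈493/47⌉ = 11.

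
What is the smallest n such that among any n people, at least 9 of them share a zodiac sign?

97

There are 12 zodiac signs acting as pigeonholes.
With 12 × 8 = 96 people we could place exactly 8 in each, with no class reaching 9.
One more forces some class to hold 9, so 96 + 1 = 97.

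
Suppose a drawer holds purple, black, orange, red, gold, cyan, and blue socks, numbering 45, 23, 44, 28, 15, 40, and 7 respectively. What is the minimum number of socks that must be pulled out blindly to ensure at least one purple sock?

158

The worst case draws every non-purple sock first: 23 + 44 + 28 + 15 + 40 + 7 = 157.
The next draw is then forced to be purple, giving 157 + 1 = 158.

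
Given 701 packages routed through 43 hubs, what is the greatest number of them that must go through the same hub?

17

The 701 packages fall into 43 hubs.
If each of the 43 hubs held at most 16, the total would be at most 43 × 16 = 688 < 701, a contradiction.
So at least one holds ⌈701/43⌉ = 17.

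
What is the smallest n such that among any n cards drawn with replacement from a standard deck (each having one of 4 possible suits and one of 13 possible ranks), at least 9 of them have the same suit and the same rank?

417

There are 4 × 13 = 52 (suit, rank) combinations acting as pigeonholes.
With 52 × 8 = 416 cards drawn with replacement from a standard deck we could place exactly 8 in each, with no (suit, rank) pair reaching 9.
One more forces some (suit, rank) pair to hold 9, so 416 + 1 = 417.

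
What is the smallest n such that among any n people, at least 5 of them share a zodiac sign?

49

There are 12 zodiac signs acting as pigeonholes.
With 12 × 4 = 48 people we could place exactly 4 in each, with no class reaching 5.
One more forces some class to hold 5, so 48 + 1 = 49.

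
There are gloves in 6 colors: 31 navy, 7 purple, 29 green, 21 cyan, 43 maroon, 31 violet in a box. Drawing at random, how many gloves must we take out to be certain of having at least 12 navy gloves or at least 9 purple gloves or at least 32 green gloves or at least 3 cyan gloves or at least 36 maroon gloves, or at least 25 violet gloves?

109

The worst case stops just short of every target: 11 navy, all 7 purple, all 29 green, 2 cyan, 35 maroon, 24 violet — 11 + 7 + 29 + 2 + 35 + 24 = 108 gloves.
One more glove must push some color to its target, so 108 + 1 = 109.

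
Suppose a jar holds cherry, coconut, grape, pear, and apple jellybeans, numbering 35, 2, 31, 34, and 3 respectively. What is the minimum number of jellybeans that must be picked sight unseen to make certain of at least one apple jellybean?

The worst case draws every non-apple jellybean first: 35 + 2 + 31 + 34 = 102.
The next draw is then forced to be apple, giving 102 + 1 = 103.

103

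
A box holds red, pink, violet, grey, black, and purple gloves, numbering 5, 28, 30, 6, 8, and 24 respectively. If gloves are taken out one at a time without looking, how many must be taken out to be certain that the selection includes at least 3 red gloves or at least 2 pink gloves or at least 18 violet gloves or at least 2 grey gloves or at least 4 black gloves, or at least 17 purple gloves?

41

Each of the 6 colors has its own threshold; avoid all of them simultaneously.
The worst case stops just short of every target: 2 red, 1 pink, 17 violet, 1 grey, 3 black, 16 purple — 2 + 1 + 17 + 1 + 3 + 16 = 40 gloves.
One more glove must push some color to its target, so 40 + 1 = 41.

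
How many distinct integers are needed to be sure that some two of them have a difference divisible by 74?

75

Two integers differ by a multiple of 74 exactly when they share a remainder mod 74.
There are 74 residue classes mod 74, so 74 integers can all lie in distinct classes.
One more integer must repeat a residue, giving a difference divisible by 74. So n = 74 + 1 = 75.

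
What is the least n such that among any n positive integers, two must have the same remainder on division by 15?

16

Two integers differ by a multiple of 15 exactly when they share a remainder mod 15.
There are 15 residue classes mod 15, so 15 integers can all lie in distinct classes.
One more integer must repeat a residue, giving a difference divisible by 15. So n = 15 + 1 = 16.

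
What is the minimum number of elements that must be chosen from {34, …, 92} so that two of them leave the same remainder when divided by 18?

19

Use the pigeonhole principle on residue classes: group the integers by remainder mod 18; there are 18 residue classes, each nonempty in this range.
Choosing one from each class (18 integers) avoids any shared remainder.
One more choice must repeat a class, so two differ by a multiple of 18. Hence 18 + 1 = 19.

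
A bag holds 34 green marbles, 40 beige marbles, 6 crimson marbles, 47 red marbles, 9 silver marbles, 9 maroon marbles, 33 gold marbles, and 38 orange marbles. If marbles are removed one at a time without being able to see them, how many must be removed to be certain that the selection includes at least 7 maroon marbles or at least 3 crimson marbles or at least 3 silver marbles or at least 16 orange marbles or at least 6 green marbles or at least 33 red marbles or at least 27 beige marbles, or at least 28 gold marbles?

116

The worst case stops just short of every target: 5 green, 26 beige, 2 crimson, 32 red, 2 silver, 6 maroon, 27 gold, 15 orange — 5 + 26 + 2 + 32 + 2 + 6 + 27 + 15 = 115 marbles.
One more marble must push some color to its target, so 115 + 1 = 116.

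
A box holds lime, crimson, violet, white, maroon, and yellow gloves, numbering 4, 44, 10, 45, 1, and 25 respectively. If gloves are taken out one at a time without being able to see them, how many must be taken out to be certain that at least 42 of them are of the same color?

In the worst case we take at most 41 of each color, but all 4 lime, all 10 violet, all 1 maroon, and all 25 yellow (fewer than 41), giving 4 + 41 + 10 + 41 + 1 + 25 = 122.
One more glove then forces some color to 42, so 122 + 1 = 123.

123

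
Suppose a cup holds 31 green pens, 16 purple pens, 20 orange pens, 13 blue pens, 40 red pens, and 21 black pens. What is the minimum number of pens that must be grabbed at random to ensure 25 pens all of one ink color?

119

In the worst case we take at most 24 of each ink color, but all 16 purple, all 20 orange, all 13 blue, and all 21 black (fewer than 24), giving 24 + 16 + 20 + 13 + 24 + 21 = 118.
One more pen then forces some ink color to 25, so 118 + 1 = 119.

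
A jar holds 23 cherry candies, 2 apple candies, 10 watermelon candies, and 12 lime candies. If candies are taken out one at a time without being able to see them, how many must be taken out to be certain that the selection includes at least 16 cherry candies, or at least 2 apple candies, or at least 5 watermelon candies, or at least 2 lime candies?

Each of the 4 flavors has its own threshold; avoid all of them simultaneously.
The worst case stops just short of every target: 15 cherry, 1 apple, 4 watermelon, 1 lime — 15 + 1 + 4 + 1 = 21 candies.
One more candy must push some flavor to its target, so 21 + 1 = 22.

22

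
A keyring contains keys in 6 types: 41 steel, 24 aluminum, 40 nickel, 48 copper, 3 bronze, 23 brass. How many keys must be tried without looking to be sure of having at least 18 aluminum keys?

To avoid aluminum keys as long as possible, exhaust the other 5 types first.
The worst case draws every non-aluminum key first: 41 + 40 + 48 + 3 + 23 = 155.
The next 18 draws are then forced to be aluminum, giving 155 + 18 = 173.

173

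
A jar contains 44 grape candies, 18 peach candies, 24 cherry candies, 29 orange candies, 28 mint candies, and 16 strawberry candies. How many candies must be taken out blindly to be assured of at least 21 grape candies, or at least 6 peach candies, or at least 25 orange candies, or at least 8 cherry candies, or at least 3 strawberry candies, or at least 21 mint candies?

79

Each of the 6 flavors has its own threshold; avoid all of them simultaneously.
The worst case stops just short of every target: 20 grape, 5 peach, 7 cherry, 24 orange, 20 mint, 2 strawberry — 20 + 5 + 7 + 24 + 20 + 2 = 78 candies.
One more candy must push some flavor to its target, so 78 + 1 = 79.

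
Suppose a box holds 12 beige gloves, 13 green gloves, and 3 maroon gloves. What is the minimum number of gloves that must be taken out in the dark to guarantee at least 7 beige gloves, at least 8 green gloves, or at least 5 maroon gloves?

The worst case stops just short of every target: 6 beige, 7 green, all 3 maroon — 6 + 7 + 3 = 16 gloves.
One more glove must push some color to its target, so 16 + 1 = 17.

17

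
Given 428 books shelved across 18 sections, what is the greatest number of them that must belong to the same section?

If each of the 18 sections held at most 23, the total would be at most 18 × 23 = 414 < 428, a contradiction.
So at least one holds ⌈428/18⌉ = 24.

24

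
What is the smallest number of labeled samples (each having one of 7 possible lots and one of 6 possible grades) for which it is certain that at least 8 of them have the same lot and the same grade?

295

There are 7 × 6 = 42 (lot, grade) combinations acting as pigeonholes.
With 42 × 7 = 294 labeled samples we could place exactly 7 in each, with no (lot, grade) pair reaching 8.
One more forces some (lot, grade) pair to hold 8, so 294 + 1 = 295.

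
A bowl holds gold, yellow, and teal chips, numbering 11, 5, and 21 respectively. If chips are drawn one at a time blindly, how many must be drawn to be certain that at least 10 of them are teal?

26

To avoid teal chips as long as possible, exhaust the other 2 colors first.
The worst case draws every non-teal chip first: 11 + 5 = 16.
The next 10 draws are then forced to be teal, giving 16 + 10 = 26.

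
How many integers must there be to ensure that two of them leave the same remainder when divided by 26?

There are 26 residue classes modulo 26 acting as pigeonholes.
With 26 integers we could place one in each, avoiding any repeat.
One more forces some class to hold 2, so 26 + 1 = 27.

27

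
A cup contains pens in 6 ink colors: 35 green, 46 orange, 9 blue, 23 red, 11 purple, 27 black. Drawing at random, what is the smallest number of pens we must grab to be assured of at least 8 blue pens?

150

The worst case draws every non-blue pen first: 35 + 46 + 23 + 11 + 27 = 142.
The next 8 draws are then forced to be blue, giving 142 + 8 = 150.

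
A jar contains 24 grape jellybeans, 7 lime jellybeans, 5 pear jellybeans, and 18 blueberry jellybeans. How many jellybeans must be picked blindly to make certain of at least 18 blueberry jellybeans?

54

The worst case draws every non-blueberry jellybean first: 24 + 7 + 5 = 36.
The next 18 draws are then forced to be blueberry, giving 36 + 18 = 54.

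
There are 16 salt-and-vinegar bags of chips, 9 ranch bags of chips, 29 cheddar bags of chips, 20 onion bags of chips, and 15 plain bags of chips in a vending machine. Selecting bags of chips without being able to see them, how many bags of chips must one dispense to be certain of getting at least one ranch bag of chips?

81

To avoid ranch bags of chips as long as possible, exhaust the other 4 flavors first.
The worst case draws every non-ranch bag of chips first: 16 + 29 + 20 + 15 = 80.
The next draw is then forced to be ranch, giving 80 + 1 = 81.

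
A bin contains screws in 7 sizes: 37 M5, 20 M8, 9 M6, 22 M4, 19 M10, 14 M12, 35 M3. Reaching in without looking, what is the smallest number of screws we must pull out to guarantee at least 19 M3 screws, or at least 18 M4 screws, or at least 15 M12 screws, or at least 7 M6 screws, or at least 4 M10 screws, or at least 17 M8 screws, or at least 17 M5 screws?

91

The worst case stops just short of every target: 16 M5, 16 M8, 6 M6, 17 M4, 3 M10, 14 M12, 18 M3 — 16 + 16 + 6 + 17 + 3 + 14 + 18 = 90 screws.
One more screw must push some size to its target, so 90 + 1 = 91.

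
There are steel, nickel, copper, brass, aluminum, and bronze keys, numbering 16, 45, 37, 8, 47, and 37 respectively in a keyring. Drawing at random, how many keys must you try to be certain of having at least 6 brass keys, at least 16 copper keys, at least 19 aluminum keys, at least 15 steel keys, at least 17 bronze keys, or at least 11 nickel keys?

79

The worst case stops just short of every target: 14 steel, 10 nickel, 15 copper, 5 brass, 18 aluminum, 16 bronze — 14 + 10 + 15 + 5 + 18 + 16 = 78 keys.
One more key must push some type to its target, so 78 + 1 = 79.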